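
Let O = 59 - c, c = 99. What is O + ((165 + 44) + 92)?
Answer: 261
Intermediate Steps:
O = -40 (O = 59 - 1*99 = 59 - 99 = -40)
O + ((165 + 44) + 92) = -40 + ((165 + 44) + 92) = -40 + (209 + 92) = -40 + 301 = 261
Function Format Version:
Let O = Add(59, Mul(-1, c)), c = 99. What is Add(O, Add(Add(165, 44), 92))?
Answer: 261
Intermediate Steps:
O = -40 (O = Add(59, Mul(-1, 99)) = Add(59, -99) = -40)
Add(O, Add(Add(165, 44), 92)) = Add(-40, Add(Add(165, 44), 92)) = Add(-40, Add(209, 92)) = Add(-40, 301) = 261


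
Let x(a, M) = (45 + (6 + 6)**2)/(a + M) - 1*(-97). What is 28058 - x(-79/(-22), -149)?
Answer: 12778771/457 ≈ 27962.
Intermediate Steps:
x(a, M) = 97 + 189/(M + a) (x(a, M) = (45 + 12**2)/(M + a) + 97 = (45 + 144)/(M + a) + 97 = 189/(M + a) + 97 = 97 + 189/(M + a))
28058 - x(-79/(-22), -149) = 28058 - (189 + 97*(-149) + 97*(-79/(-22)))/(-149 - 79/(-22)) = 28058 - (189 - 14453 + 97*(-79*(-1/22)))/(-149 - 79*(-1/22)) = 28058 - (189 - 14453 + 97*(79/22))/(-149 + 79/22) = 28058 - (189 - 14453 + 7663/22)/(-3199/22) = 28058 - (-22)*(-306145)/(3199*22) = 28058 - 1*43735/457 = 28058 - 43735/457 = 12778771/457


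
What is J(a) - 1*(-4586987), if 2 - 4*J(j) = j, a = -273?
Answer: 18348223/4 ≈ 4.5871e+6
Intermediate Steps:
J(j) = 1/2 - j/4
J(a) - 1*(-4586987) = (1/2 - 1/4*(-273)) - 1*(-4586987) = (1/2 + 273/4) + 4586987 = 275/4 + 4586987 = 18348223/4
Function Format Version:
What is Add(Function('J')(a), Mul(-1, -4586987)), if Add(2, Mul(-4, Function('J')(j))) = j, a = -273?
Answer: Rational(18348223, 4) ≈ 4.5871e+6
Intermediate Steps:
Function('J')(j) = Add(Rational(1, 2), Mul(Rational(-1, 4), j))
Add(Function('J')(a), Mul(-1, -4586987)) = Add(Add(Rational(1, 2), Mul(Rational(-1, 4), -273)), Mul(-1, -4586987)) = Add(Add(Rational(1, 2), Rational(273, 4)), 4586987) = Add(Rational(275, 4), 4586987) = Rational(18348223, 4)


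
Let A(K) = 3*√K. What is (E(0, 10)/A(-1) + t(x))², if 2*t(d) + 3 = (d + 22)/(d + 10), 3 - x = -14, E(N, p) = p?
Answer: -851/81 + 140*I/27 ≈ -10.506 + 5.1852*I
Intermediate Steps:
x = 17 (x = 3 - 1*(-14) = 3 + 14 = 17)
t(d) = -3/2 + (22 + d)/(2*(10 + d)) (t(d) = -3/2 + ((d + 22)/(d + 10))/2 = -3/2 + ((22 + d)/(10 + d))/2 = -3/2 + (22 + d)/(2*(10 + d)))
(E(0, 10)/A(-1) + t(x))² = (10/((3*√(-1))) + (-4 - 1*17)/(10 + 17))² = (10/((3*I)) + (-4 - 17)/27)² = (10*(-I/3) + (1/27)*(-21))² = (-10*I/3 - 7/9)² = (-7/9 - 10*I/3)²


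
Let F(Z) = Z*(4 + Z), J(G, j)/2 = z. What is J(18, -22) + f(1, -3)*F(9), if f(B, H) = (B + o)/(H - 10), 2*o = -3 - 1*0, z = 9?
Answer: 45/2 ≈ 22.500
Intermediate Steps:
o = -3/2 (o = (-3 - 1*0)/2 = (-3 + 0)/2 = (½)*(-3) = -3/2 ≈ -1.5000)
J(G, j) = 18 (J(G, j) = 2*9 = 18)
f(B, H) = (-3/2 + B)/(-10 + H) (f(B, H) = (B - 3/2)/(H - 10) = (-3/2 + B)/(-10 + H))
J(18, -22) + f(1, -3)*F(9) = 18 + ((-3/2 + 1)/(-10 - 3))*(9*(4 + 9)) = 18 + (-½/(-13))*(9*13) = 18 - 1/13*(-½)*117 = 18 + (1/26)*117 = 18 + 9/2 = 45/2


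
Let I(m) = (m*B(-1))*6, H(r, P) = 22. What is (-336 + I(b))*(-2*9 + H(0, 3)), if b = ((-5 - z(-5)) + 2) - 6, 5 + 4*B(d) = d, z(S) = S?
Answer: -1200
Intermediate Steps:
B(d) = -5/4 + d/4
b = -4 (b = ((-5 - 1*(-5)) + 2) - 6 = ((-5 + 5) + 2) - 6 = (0 + 2) - 6 = 2 - 6 = -4)
I(m) = -9*m (I(m) = (m*(-5/4 + (¼)*(-1)))*6 = (m*(-5/4 - ¼))*6 = (m*(-3/2))*6 = -3*m/2*6 = -9*m)
(-336 + I(b))*(-2*9 + H(0, 3)) = (-336 - 9*(-4))*(-2*9 + 22) = (-336 + 36)*(-18 + 22) = -300*4 = -1200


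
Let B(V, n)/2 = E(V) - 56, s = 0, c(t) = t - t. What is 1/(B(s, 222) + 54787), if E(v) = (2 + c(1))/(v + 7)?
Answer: 7/382729 ≈ 1.8290e-5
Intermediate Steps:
c(t) = 0
E(v) = 2/(7 + v) (E(v) = (2 + 0)/(v + 7) = 2/(7 + v))
B(V, n) = -112 + 4/(7 + V) (B(V, n) = 2*(2/(7 + V) - 56) = 2*(-56 + 2/(7 + V)) = -112 + 4/(7 + V))
1/(B(s, 222) + 54787) = 1/(4*(-195 - 28*0)/(7 + 0) + 54787) = 1/(4*(-195 + 0)/7 + 54787) = 1/(4*(⅐)*(-195) + 54787) = 1/(-780/7 + 54787) = 1/(382729/7) = 7/382729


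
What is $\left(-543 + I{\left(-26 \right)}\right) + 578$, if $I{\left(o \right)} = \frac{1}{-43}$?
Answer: $\frac{1504}{43} \approx 34.977$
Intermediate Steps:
$I{\left(o \right)} = - \frac{1}{43}$
$\left(-543 + I{\left(-26 \right)}\right) + 578 = \left(-543 - \frac{1}{43}\right) + 578 = - \frac{23350}{43} + 578 = \frac{1504}{43}$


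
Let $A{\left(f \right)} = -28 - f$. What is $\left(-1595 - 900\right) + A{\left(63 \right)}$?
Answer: $-2586$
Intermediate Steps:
$\left(-1595 - 900\right) + A{\left(63 \right)} = \left(-1595 - 900\right) - 91 = -2495 - 91 = -2586$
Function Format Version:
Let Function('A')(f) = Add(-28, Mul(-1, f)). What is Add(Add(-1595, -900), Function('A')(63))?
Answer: -2586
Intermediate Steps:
Add(Add(-1595, -900), Function('A')(63)) = Add(Add(-1595, -900), Add(-28, Mul(-1, 63))) = Add(-2495, Add(-28, -63)) = Add(-2495, -91) = -2586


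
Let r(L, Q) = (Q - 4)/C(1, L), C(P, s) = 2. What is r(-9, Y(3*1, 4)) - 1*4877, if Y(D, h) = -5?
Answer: -9763/2 ≈ -4881.5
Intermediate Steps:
r(L, Q) = -2 + Q/2 (r(L, Q) = (Q - 4)/2 = (-4 + Q)*(½) = -2 + Q/2)
r(-9, Y(3*1, 4)) - 1*4877 = (-2 + (½)*(-5)) - 1*4877 = (-2 - 5/2) - 4877 = -9/2 - 4877 = -9763/2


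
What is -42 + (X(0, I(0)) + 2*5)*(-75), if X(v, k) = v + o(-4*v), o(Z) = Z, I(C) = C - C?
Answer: -792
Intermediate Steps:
I(C) = 0
X(v, k) = -3*v (X(v, k) = v - 4*v = -3*v)
-42 + (X(0, I(0)) + 2*5)*(-75) = -42 + (-3*0 + 2*5)*(-75) = -42 + (0 + 10)*(-75) = -42 + 10*(-75) = -42 - 750 = -792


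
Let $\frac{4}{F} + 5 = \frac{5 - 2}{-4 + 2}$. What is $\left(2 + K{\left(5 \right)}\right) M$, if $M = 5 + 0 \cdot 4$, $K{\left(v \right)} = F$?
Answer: $\frac{90}{13} \approx 6.9231$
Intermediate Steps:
$F = - \frac{8}{13}$ ($F = \frac{4}{-5 + \frac{5 - 2}{-4 + 2}} = \frac{4}{-5 + \frac{3}{-2}} = \frac{4}{-5 + 3 \left(- \frac{1}{2}\right)} = \frac{4}{-5 - \frac{3}{2}} = \frac{4}{- \frac{13}{2}} = 4 \left(- \frac{2}{13}\right) = - \frac{8}{13} \approx -0.61539$)
$K{\left(v \right)} = - \frac{8}{13}$
$M = 5$ ($M = 5 + 0 = 5$)
$\left(2 + K{\left(5 \right)}\right) M = \left(2 - \frac{8}{13}\right) 5 = \frac{18}{13} \cdot 5 = \frac{90}{13}$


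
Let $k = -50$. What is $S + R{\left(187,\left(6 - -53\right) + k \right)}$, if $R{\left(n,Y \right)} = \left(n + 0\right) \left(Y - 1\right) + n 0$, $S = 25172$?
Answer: $26668$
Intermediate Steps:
$R{\left(n,Y \right)} = n \left(-1 + Y\right)$ ($R{\left(n,Y \right)} = n \left(-1 + Y\right) + 0 = n \left(-1 + Y\right)$)
$S + R{\left(187,\left(6 - -53\right) + k \right)} = 25172 + 187 \left(-1 + \left(\left(6 - -53\right) - 50\right)\right) = 25172 + 187 \left(-1 + \left(\left(6 + 53\right) - 50\right)\right) = 25172 + 187 \left(-1 + \left(59 - 50\right)\right) = 25172 + 187 \left(-1 + 9\right) = 25172 + 187 \cdot 8 = 25172 + 1496 = 26668$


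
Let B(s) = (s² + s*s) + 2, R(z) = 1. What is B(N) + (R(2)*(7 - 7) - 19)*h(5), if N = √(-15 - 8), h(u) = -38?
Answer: 678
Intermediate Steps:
N = I*√23 (N = √(-23) = I*√23 ≈ 4.7958*I)
B(s) = 2 + 2*s² (B(s) = (s² + s²) + 2 = 2*s² + 2 = 2 + 2*s²)
B(N) + (R(2)*(7 - 7) - 19)*h(5) = (2 + 2*(I*√23)²) + (1*(7 - 7) - 19)*(-38) = (2 + 2*(-23)) + (1*0 - 19)*(-38) = (2 - 46) + (0 - 19)*(-38) = -44 - 19*(-38) = -44 + 722 = 678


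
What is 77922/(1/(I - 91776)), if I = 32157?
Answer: -4645631718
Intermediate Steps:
77922/(1/(I - 91776)) = 77922/(1/(32157 - 91776)) = 77922/(1/(-59619)) = 77922/(-1/59619) = 77922*(-59619) = -4645631718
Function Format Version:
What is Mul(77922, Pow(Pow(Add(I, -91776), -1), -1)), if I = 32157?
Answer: -4645631718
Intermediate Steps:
Mul(77922, Pow(Pow(Add(I, -91776), -1), -1)) = Mul(77922, Pow(Pow(Add(32157, -91776), -1), -1)) = Mul(77922, Pow(Pow(-59619, -1), -1)) = Mul(77922, Pow(Rational(-1, 59619), -1)) = Mul(77922, -59619) = -4645631718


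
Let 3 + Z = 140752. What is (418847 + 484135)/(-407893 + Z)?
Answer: -150497/44524 ≈ -3.3801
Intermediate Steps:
Z = 140749 (Z = -3 + 140752 = 140749)
(418847 + 484135)/(-407893 + Z) = (418847 + 484135)/(-407893 + 140749) = 902982/(-267144) = 902982*(-1/267144) = -150497/44524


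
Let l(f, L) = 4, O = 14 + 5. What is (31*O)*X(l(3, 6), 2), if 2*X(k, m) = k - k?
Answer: 0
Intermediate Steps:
O = 19
X(k, m) = 0 (X(k, m) = (k - k)/2 = (½)*0 = 0)
(31*O)*X(l(3, 6), 2) = (31*19)*0 = 589*0 = 0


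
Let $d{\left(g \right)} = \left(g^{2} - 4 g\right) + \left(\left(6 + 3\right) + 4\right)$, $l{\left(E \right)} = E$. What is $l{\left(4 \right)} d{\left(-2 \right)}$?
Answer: $100$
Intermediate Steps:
$d{\left(g \right)} = 13 + g^{2} - 4 g$ ($d{\left(g \right)} = \left(g^{2} - 4 g\right) + \left(9 + 4\right) = \left(g^{2} - 4 g\right) + 13 = 13 + g^{2} - 4 g$)
$l{\left(4 \right)} d{\left(-2 \right)} = 4 \left(13 + \left(-2\right)^{2} - -8\right) = 4 \left(13 + 4 + 8\right) = 4 \cdot 25 = 100$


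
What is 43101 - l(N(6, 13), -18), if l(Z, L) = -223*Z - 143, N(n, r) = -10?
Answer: 41014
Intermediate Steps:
l(Z, L) = -143 - 223*Z
43101 - l(N(6, 13), -18) = 43101 - (-143 - 223*(-10)) = 43101 - (-143 + 2230) = 43101 - 1*2087 = 43101 - 2087 = 41014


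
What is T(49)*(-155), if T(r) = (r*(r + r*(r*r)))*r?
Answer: -43801899190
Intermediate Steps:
T(r) = r²*(r + r³) (T(r) = (r*(r + r*r²))*r = (r*(r + r³))*r = r²*(r + r³))
T(49)*(-155) = (49³ + 49⁵)*(-155) = (117649 + 282475249)*(-155) = 282592898*(-155) = -43801899190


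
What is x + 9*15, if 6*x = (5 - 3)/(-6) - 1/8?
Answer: 19429/144 ≈ 134.92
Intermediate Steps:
x = -11/144 (x = ((5 - 3)/(-6) - 1/8)/6 = (2*(-⅙) - 1*⅛)/6 = (-⅓ - ⅛)/6 = (⅙)*(-11/24) = -11/144 ≈ -0.076389)
x + 9*15 = -11/144 + 9*15 = -11/144 + 135 = 19429/144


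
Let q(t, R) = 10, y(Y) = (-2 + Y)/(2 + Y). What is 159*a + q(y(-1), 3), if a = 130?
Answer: 20680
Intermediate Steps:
y(Y) = (-2 + Y)/(2 + Y)
159*a + q(y(-1), 3) = 159*130 + 10 = 20670 + 10 = 20680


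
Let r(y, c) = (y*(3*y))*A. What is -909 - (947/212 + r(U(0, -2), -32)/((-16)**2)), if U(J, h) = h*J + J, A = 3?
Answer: -193655/212 ≈ -913.47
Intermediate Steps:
U(J, h) = J + J*h (U(J, h) = J*h + J = J + J*h)
r(y, c) = 9*y**2 (r(y, c) = (y*(3*y))*3 = (3*y**2)*3 = 9*y**2)
-909 - (947/212 + r(U(0, -2), -32)/((-16)**2)) = -909 - (947/212 + (9*(0*(1 - 2))**2)/((-16)**2)) = -909 - (947*(1/212) + (9*(0*(-1))**2)/256) = -909 - (947/212 + (9*0**2)*(1/256)) = -909 - (947/212 + (9*0)*(1/256)) = -909 - (947/212 + 0*(1/256)) = -909 - (947/212 + 0) = -909 - 1*947/212 = -909 - 947/212 = -193655/212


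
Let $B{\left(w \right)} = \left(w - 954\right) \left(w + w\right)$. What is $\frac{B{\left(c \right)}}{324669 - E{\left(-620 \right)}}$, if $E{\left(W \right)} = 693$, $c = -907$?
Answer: $\frac{1687927}{161988} \approx 10.42$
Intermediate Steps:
$B{\left(w \right)} = 2 w \left(-954 + w\right)$ ($B{\left(w \right)} = \left(-954 + w\right) 2 w = 2 w \left(-954 + w\right)$)
$\frac{B{\left(c \right)}}{324669 - E{\left(-620 \right)}} = \frac{2 \left(-907\right) \left(-954 - 907\right)}{324669 - 693} = \frac{2 \left(-907\right) \left(-1861\right)}{324669 - 693} = \frac{3375854}{323976} = 3375854 \cdot \frac{1}{323976} = \frac{1687927}{161988}$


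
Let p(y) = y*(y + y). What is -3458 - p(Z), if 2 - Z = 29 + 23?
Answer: -8458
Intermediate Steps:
Z = -50 (Z = 2 - (29 + 23) = 2 - 1*52 = 2 - 52 = -50)
p(y) = 2*y**2 (p(y) = y*(2*y) = 2*y**2)
-3458 - p(Z) = -3458 - 2*(-50)**2 = -3458 - 2*2500 = -3458 - 1*5000 = -3458 - 5000 = -8458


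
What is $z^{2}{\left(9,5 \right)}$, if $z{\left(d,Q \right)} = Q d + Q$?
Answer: $2500$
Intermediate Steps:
$z{\left(d,Q \right)} = Q + Q d$
$z^{2}{\left(9,5 \right)} = \left(5 \left(1 + 9\right)\right)^{2} = \left(5 \cdot 10\right)^{2} = 50^{2} = 2500$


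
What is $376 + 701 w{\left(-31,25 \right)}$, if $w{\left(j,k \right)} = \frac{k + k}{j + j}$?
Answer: $- \frac{5869}{31} \approx -189.32$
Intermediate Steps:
$w{\left(j,k \right)} = \frac{k}{j}$ ($w{\left(j,k \right)} = \frac{2 k}{2 j} = 2 k \frac{1}{2 j} = \frac{k}{j}$)
$376 + 701 w{\left(-31,25 \right)} = 376 + 701 \frac{25}{-31} = 376 + 701 \cdot 25 \left(- \frac{1}{31}\right) = 376 + 701 \left(- \frac{25}{31}\right) = 376 - \frac{17525}{31} = - \frac{5869}{31}$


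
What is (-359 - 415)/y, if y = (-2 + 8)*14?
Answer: -129/14 ≈ -9.2143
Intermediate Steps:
y = 84 (y = 6*14 = 84)
(-359 - 415)/y = (-359 - 415)/84 = -774*1/84 = -129/14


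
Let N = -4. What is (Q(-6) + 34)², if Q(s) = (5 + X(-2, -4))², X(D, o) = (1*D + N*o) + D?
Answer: 104329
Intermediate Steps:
X(D, o) = -4*o + 2*D (X(D, o) = (1*D - 4*o) + D = (D - 4*o) + D = -4*o + 2*D)
Q(s) = 289 (Q(s) = (5 + (-4*(-4) + 2*(-2)))² = (5 + (16 - 4))² = (5 + 12)² = 17² = 289)
(Q(-6) + 34)² = (289 + 34)² = 323² = 104329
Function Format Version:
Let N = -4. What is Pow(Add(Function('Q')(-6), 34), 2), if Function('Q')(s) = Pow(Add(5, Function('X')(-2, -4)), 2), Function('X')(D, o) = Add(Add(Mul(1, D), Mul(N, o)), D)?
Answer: 104329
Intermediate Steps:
Function('X')(D, o) = Add(Mul(-4, o), Mul(2, D)) (Function('X')(D, o) = Add(Add(Mul(1, D), Mul(-4, o)), D) = Add(Add(D, Mul(-4, o)), D) = Add(Mul(-4, o), Mul(2, D)))
Function('Q')(s) = 289 (Function('Q')(s) = Pow(Add(5, Add(Mul(-4, -4), Mul(2, -2))), 2) = Pow(Add(5, Add(16, -4)), 2) = Pow(Add(5, 12), 2) = Pow(17, 2) = 289)
Pow(Add(Function('Q')(-6), 34), 2) = Pow(Add(289, 34), 2) = Pow(323, 2) = 104329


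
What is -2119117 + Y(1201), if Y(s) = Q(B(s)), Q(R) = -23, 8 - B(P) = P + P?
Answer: -2119140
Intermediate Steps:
B(P) = 8 - 2*P (B(P) = 8 - (P + P) = 8 - 2*P)
Y(s) = -23
-2119117 + Y(1201) = -2119117 - 23 = -2119140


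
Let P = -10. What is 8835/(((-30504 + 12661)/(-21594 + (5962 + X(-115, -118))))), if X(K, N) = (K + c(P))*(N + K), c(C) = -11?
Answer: -121269210/17843 ≈ -6796.5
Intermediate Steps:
X(K, N) = (-11 + K)*(K + N) (X(K, N) = (K - 11)*(N + K) = (-11 + K)*(K + N))
8835/(((-30504 + 12661)/(-21594 + (5962 + X(-115, -118))))) = 8835/(((-30504 + 12661)/(-21594 + (5962 + ((-115)**2 - 11*(-115) - 11*(-118) - 115*(-118)))))) = 8835/((-17843/(-21594 + (5962 + (13225 + 1265 + 1298 + 13570))))) = 8835/((-17843/(-21594 + (5962 + 29358)))) = 8835/((-17843/(-21594 + 35320))) = 8835/((-17843/13726)) = 8835/((-17843*1/13726)) = 8835/(-17843/13726) = 8835*(-13726/17843) = -121269210/17843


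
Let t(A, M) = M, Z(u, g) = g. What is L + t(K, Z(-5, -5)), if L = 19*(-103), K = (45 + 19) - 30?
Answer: -1962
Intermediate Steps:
K = 34 (K = 64 - 30 = 34)
L = -1957
L + t(K, Z(-5, -5)) = -1957 - 5 = -1962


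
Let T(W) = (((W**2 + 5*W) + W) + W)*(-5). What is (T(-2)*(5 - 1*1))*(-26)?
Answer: -5200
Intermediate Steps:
T(W) = -35*W - 5*W**2 (T(W) = ((W**2 + 6*W) + W)*(-5) = (W**2 + 7*W)*(-5) = -35*W - 5*W**2)
(T(-2)*(5 - 1*1))*(-26) = ((-5*(-2)*(7 - 2))*(5 - 1*1))*(-26) = ((-5*(-2)*5)*(5 - 1))*(-26) = (50*4)*(-26) = 200*(-26) = -5200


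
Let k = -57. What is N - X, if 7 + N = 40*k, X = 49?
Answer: -2336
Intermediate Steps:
N = -2287 (N = -7 + 40*(-57) = -7 - 2280 = -2287)
N - X = -2287 - 1*49 = -2287 - 49 = -2336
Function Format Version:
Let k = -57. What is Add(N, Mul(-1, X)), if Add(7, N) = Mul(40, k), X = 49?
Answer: -2336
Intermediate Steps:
N = -2287 (N = Add(-7, Mul(40, -57)) = Add(-7, -2280) = -2287)
Add(N, Mul(-1, X)) = Add(-2287, Mul(-1, 49)) = Add(-2287, -49) = -2336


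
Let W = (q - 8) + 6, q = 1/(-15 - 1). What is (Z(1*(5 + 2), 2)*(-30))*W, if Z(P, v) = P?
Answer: 3465/8 ≈ 433.13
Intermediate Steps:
q = -1/16 (q = 1/(-16) = -1/16 ≈ -0.062500)
W = -33/16 (W = (-1/16 - 8) + 6 = -129/16 + 6 = -33/16 ≈ -2.0625)
(Z(1*(5 + 2), 2)*(-30))*W = ((1*(5 + 2))*(-30))*(-33/16) = ((1*7)*(-30))*(-33/16) = (7*(-30))*(-33/16) = -210*(-33/16) = 3465/8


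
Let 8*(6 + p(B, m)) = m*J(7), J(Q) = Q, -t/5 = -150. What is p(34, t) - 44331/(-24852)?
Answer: 1350362/2071 ≈ 652.03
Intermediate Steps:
t = 750 (t = -5*(-150) = 750)
p(B, m) = -6 + 7*m/8 (p(B, m) = -6 + (m*7)/8 = -6 + (7*m)/8 = -6 + 7*m/8)
p(34, t) - 44331/(-24852) = (-6 + (7/8)*750) - 44331/(-24852) = (-6 + 2625/4) - 44331*(-1)/24852 = 2601/4 - 1*(-14777/8284) = 2601/4 + 14777/8284 = 1350362/2071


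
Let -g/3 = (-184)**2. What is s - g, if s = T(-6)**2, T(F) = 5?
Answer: 101593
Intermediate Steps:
g = -101568 (g = -3*(-184)**2 = -3*33856 = -101568)
s = 25 (s = 5**2 = 25)
s - g = 25 - 1*(-101568) = 25 + 101568 = 101593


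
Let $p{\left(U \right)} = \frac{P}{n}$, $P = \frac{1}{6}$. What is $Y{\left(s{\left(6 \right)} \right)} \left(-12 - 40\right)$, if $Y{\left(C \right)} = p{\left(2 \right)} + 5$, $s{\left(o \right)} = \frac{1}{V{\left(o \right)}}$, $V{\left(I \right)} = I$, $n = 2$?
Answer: $- \frac{793}{3} \approx -264.33$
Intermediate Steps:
$P = \frac{1}{6} \approx 0.16667$
$s{\left(o \right)} = \frac{1}{o}$
$p{\left(U \right)} = \frac{1}{12}$ ($p{\left(U \right)} = \frac{1}{6 \cdot 2} = \frac{1}{6} \cdot \frac{1}{2} = \frac{1}{12}$)
$Y{\left(C \right)} = \frac{61}{12}$ ($Y{\left(C \right)} = \frac{1}{12} + 5 = \frac{61}{12}$)
$Y{\left(s{\left(6 \right)} \right)} \left(-12 - 40\right) = \frac{61 \left(-12 - 40\right)}{12} = \frac{61}{12} \left(-52\right) = - \frac{793}{3}$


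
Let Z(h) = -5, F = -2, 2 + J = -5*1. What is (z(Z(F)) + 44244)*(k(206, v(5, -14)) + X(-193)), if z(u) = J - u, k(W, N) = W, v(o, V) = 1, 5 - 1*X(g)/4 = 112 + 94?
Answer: -26456716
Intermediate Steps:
J = -7 (J = -2 - 5*1 = -2 - 5 = -7)
X(g) = -804 (X(g) = 20 - 4*(112 + 94) = 20 - 4*206 = 20 - 824 = -804)
z(u) = -7 - u
(z(Z(F)) + 44244)*(k(206, v(5, -14)) + X(-193)) = ((-7 - 1*(-5)) + 44244)*(206 - 804) = ((-7 + 5) + 44244)*(-598) = (-2 + 44244)*(-598) = 44242*(-598) = -26456716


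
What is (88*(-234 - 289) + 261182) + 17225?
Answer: 232383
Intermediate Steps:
(88*(-234 - 289) + 261182) + 17225 = (88*(-523) + 261182) + 17225 = (-46024 + 261182) + 17225 = 215158 + 17225 = 232383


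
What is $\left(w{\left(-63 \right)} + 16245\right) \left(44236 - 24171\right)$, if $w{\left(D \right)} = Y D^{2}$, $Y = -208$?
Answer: $-16238744955$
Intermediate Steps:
$w{\left(D \right)} = - 208 D^{2}$
$\left(w{\left(-63 \right)} + 16245\right) \left(44236 - 24171\right) = \left(- 208 \left(-63\right)^{2} + 16245\right) \left(44236 - 24171\right) = \left(\left(-208\right) 3969 + 16245\right) 20065 = \left(-825552 + 16245\right) 20065 = \left(-809307\right) 20065 = -16238744955$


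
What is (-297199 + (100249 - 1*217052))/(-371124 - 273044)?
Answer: 207001/322084 ≈ 0.64269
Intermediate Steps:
(-297199 + (100249 - 1*217052))/(-371124 - 273044) = (-297199 + (100249 - 217052))/(-644168) = (-297199 - 116803)*(-1/644168) = -414002*(-1/644168) = 207001/322084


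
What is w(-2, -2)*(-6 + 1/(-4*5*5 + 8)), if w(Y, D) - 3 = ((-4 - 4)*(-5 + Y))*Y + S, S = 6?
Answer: 56959/92 ≈ 619.12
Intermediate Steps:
w(Y, D) = 9 + Y*(40 - 8*Y) (w(Y, D) = 3 + (((-4 - 4)*(-5 + Y))*Y + 6) = 3 + ((-8*(-5 + Y))*Y + 6) = 3 + ((40 - 8*Y)*Y + 6) = 3 + (Y*(40 - 8*Y) + 6) = 3 + (6 + Y*(40 - 8*Y)) = 9 + Y*(40 - 8*Y))
w(-2, -2)*(-6 + 1/(-4*5*5 + 8)) = (9 - 8*(-2)**2 + 40*(-2))*(-6 + 1/(-4*5*5 + 8)) = (9 - 8*4 - 80)*(-6 + 1/(-20*5 + 8)) = (9 - 32 - 80)*(-6 + 1/(-100 + 8)) = -103*(-6 + 1/(-92)) = -103*(-6 - 1/92) = -103*(-553/92) = 56959/92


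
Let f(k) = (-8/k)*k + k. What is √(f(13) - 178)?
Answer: I*√173 ≈ 13.153*I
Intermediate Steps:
f(k) = -8 + k
√(f(13) - 178) = √((-8 + 13) - 178) = √(5 - 178) = √(-173) = I*√173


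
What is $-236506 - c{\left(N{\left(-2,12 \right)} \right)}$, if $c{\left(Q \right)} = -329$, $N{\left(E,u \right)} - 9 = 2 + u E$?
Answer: $-236177$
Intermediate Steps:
$N{\left(E,u \right)} = 11 + E u$ ($N{\left(E,u \right)} = 9 + \left(2 + u E\right) = 9 + \left(2 + E u\right) = 11 + E u$)
$-236506 - c{\left(N{\left(-2,12 \right)} \right)} = -236506 - -329 = -236506 + 329 = -236177$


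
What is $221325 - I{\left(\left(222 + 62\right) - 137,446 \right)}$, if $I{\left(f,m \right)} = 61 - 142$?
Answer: $221406$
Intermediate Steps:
$I{\left(f,m \right)} = -81$ ($I{\left(f,m \right)} = 61 - 142 = -81$)
$221325 - I{\left(\left(222 + 62\right) - 137,446 \right)} = 221325 - -81 = 221325 + 81 = 221406$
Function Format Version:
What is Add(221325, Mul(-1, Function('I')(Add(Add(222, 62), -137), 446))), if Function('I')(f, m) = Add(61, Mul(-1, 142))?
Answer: 221406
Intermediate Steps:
Function('I')(f, m) = -81 (Function('I')(f, m) = Add(61, -142) = -81)
Add(221325, Mul(-1, Function('I')(Add(Add(222, 62), -137), 446))) = Add(221325, Mul(-1, -81)) = Add(221325, 81) = 221406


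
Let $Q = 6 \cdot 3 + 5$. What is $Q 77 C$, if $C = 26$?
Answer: $46046$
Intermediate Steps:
$Q = 23$ ($Q = 18 + 5 = 23$)
$Q 77 C = 23 \cdot 77 \cdot 26 = 1771 \cdot 26 = 46046$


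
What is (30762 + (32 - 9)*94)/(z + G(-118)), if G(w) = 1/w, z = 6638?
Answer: 3885032/783283 ≈ 4.9599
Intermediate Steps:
(30762 + (32 - 9)*94)/(z + G(-118)) = (30762 + (32 - 9)*94)/(6638 + 1/(-118)) = (30762 + 23*94)/(6638 - 1/118) = (30762 + 2162)/(783283/118) = 32924*(118/783283) = 3885032/783283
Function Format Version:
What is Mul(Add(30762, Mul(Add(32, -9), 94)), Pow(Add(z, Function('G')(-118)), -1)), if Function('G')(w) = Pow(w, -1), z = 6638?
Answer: Rational(3885032, 783283) ≈ 4.9599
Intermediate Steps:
Mul(Add(30762, Mul(Add(32, -9), 94)), Pow(Add(z, Function('G')(-118)), -1)) = Mul(Add(30762, Mul(Add(32, -9), 94)), Pow(Add(6638, Pow(-118, -1)), -1)) = Mul(Add(30762, Mul(23, 94)), Pow(Add(6638, Rational(-1, 118)), -1)) = Mul(Add(30762, 2162), Pow(Rational(783283, 118), -1)) = Mul(32924, Rational(118, 783283)) = Rational(3885032, 783283)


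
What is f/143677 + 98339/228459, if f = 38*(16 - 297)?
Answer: 11689567301/32824303743 ≈ 0.35613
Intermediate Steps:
f = -10678 (f = 38*(-281) = -10678)
f/143677 + 98339/228459 = -10678/143677 + 98339/228459 = 11689567301/32824303743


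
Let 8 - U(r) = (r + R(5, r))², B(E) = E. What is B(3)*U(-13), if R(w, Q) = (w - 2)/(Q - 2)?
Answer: -12468/25 ≈ -498.72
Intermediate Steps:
R(w, Q) = (-2 + w)/(-2 + Q)
U(r) = 8 - (r + 3/(-2 + r))² (U(r) = 8 - (r + (-2 + 5)/(-2 + r))² = 8 - (r + 3/(-2 + r))²)
B(3)*U(-13) = 3*(8 - (3 + (-13)² - 2*(-13))²/(-2 - 13)²) = 3*(8 - 1*(3 + 169 + 26)²/(-15)²) = 3*(8 - 1*1/225*198²) = 3*(8 - 1*1/225*39204) = 3*(8 - 4356/25) = 3*(-4156/25) = -12468/25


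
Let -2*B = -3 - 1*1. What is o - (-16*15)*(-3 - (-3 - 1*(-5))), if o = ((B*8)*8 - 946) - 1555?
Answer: -3573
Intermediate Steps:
B = 2 (B = -(-3 - 1*1)/2 = -(-3 - 1)/2 = -½*(-4) = 2)
o = -2373 (o = ((2*8)*8 - 946) - 1555 = (16*8 - 946) - 1555 = (128 - 946) - 1555 = -818 - 1555 = -2373)
o - (-16*15)*(-3 - (-3 - 1*(-5))) = -2373 - (-16*15)*(-3 - (-3 - 1*(-5))) = -2373 - (-240)*(-3 - (-3 + 5)) = -2373 - (-240)*(-3 - 1*2) = -2373 - (-240)*(-3 - 2) = -2373 - (-240)*(-5) = -2373 - 1*1200 = -2373 - 1200 = -3573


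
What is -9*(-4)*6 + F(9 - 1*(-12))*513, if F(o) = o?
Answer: 10989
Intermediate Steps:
-9*(-4)*6 + F(9 - 1*(-12))*513 = -9*(-4)*6 + (9 - 1*(-12))*513 = 36*6 + (9 + 12)*513 = 216 + 21*513 = 216 + 10773 = 10989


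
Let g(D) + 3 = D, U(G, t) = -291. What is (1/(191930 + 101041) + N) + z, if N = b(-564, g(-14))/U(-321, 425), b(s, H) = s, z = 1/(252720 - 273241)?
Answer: 1130240455858/583169615427 ≈ 1.9381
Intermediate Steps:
z = -1/20521 (z = 1/(-20521) = -1/20521 ≈ -4.8731e-5)
g(D) = -3 + D
N = 188/97 (N = -564/(-291) = -564*(-1/291) = 188/97 ≈ 1.9381)
(1/(191930 + 101041) + N) + z = (1/(191930 + 101041) + 188/97) - 1/20521 = (1/292971 + 188/97) - 1/20521 = 55078645/28418187 - 1/20521 = 1130240455858/583169615427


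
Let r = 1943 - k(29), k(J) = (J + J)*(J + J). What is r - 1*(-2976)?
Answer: 1555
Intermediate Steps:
k(J) = 4*J² (k(J) = (2*J)*(2*J) = 4*J²)
r = -1421 (r = 1943 - 4*29² = 1943 - 4*841 = 1943 - 1*3364 = 1943 - 3364 = -1421)
r - 1*(-2976) = -1421 - 1*(-2976) = -1421 + 2976 = 1555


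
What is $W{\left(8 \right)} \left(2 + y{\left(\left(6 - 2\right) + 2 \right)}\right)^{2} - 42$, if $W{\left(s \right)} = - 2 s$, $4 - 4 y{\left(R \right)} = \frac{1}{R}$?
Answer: $- \frac{6553}{36} \approx -182.03$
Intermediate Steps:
$y{\left(R \right)} = 1 - \frac{1}{4 R}$
$W{\left(8 \right)} \left(2 + y{\left(\left(6 - 2\right) + 2 \right)}\right)^{2} - 42 = \left(-2\right) 8 \left(2 + \frac{- \frac{1}{4} + \left(\left(6 - 2\right) + 2\right)}{\left(6 - 2\right) + 2}\right)^{2} - 42 = - 16 \left(2 + \frac{- \frac{1}{4} + \left(4 + 2\right)}{4 + 2}\right)^{2} - 42 = - 16 \left(2 + \frac{- \frac{1}{4} + 6}{6}\right)^{2} - 42 = - 16 \left(2 + \frac{1}{6} \cdot \frac{23}{4}\right)^{2} - 42 = - 16 \left(2 + \frac{23}{24}\right)^{2} - 42 = - 16 \left(\frac{71}{24}\right)^{2} - 42 = \left(-16\right) \frac{5041}{576} - 42 = - \frac{5041}{36} - 42 = - \frac{6553}{36}$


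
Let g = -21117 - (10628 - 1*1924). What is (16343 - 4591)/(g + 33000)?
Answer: 11752/3179 ≈ 3.6968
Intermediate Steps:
g = -29821 (g = -21117 - (10628 - 1924) = -21117 - 1*8704 = -21117 - 8704 = -29821)
(16343 - 4591)/(g + 33000) = (16343 - 4591)/(-29821 + 33000) = 11752/3179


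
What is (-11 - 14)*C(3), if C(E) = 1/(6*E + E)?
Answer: -25/21 ≈ -1.1905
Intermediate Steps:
C(E) = 1/(7*E)
(-11 - 14)*C(3) = (-11 - 14)*((1/7)/3) = -25/(7*3) = -25*1/21 = -25/21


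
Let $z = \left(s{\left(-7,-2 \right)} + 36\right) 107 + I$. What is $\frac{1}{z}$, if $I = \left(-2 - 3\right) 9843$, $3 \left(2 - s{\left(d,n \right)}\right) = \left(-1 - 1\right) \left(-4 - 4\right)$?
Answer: $- \frac{3}{137159} \approx -2.1872 \cdot 10^{-5}$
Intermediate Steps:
$s{\left(d,n \right)} = - \frac{10}{3}$ ($s{\left(d,n \right)} = 2 - \frac{\left(-1 - 1\right) \left(-4 - 4\right)}{3} = 2 - \frac{\left(-2\right) \left(-8\right)}{3} = 2 - \frac{16}{3} = - \frac{10}{3}$)
$I = -49215$ ($I = \left(-5\right) 9843 = -49215$)
$z = - \frac{137159}{3}$ ($z = \left(- \frac{10}{3} + 36\right) 107 - 49215 = \frac{98}{3} \cdot 107 - 49215 = \frac{10486}{3} - 49215 = - \frac{137159}{3} \approx -45720.0$)
$\frac{1}{z} = \frac{1}{- \frac{137159}{3}} = - \frac{3}{137159}$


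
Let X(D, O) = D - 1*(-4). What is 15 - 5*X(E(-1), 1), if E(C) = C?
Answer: 0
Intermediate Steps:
X(D, O) = 4 + D (X(D, O) = D + 4 = 4 + D)
15 - 5*X(E(-1), 1) = 15 - 5*(4 - 1) = 15 - 5*3 = 15 - 15 = 0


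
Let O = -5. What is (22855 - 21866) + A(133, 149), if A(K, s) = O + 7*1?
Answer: 991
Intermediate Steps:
A(K, s) = 2 (A(K, s) = -5 + 7*1 = -5 + 7 = 2)
(22855 - 21866) + A(133, 149) = (22855 - 21866) + 2 = 989 + 2 = 991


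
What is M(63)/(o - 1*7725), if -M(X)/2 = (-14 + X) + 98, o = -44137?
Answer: 147/25931 ≈ 0.0056689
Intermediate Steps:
M(X) = -168 - 2*X (M(X) = -2*((-14 + X) + 98) = -2*(84 + X) = -168 - 2*X)
M(63)/(o - 1*7725) = (-168 - 2*63)/(-44137 - 1*7725) = (-168 - 126)/(-44137 - 7725) = -294/(-51862) = -294*(-1/51862) = 147/25931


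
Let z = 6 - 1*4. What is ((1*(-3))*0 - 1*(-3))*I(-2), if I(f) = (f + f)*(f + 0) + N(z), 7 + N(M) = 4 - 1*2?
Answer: 9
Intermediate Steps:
z = 2 (z = 6 - 4 = 2)
N(M) = -5 (N(M) = -7 + (4 - 1*2) = -7 + (4 - 2) = -7 + 2 = -5)
I(f) = -5 + 2*f² (I(f) = (f + f)*(f + 0) - 5 = (2*f)*f - 5 = 2*f² - 5 = -5 + 2*f²)
((1*(-3))*0 - 1*(-3))*I(-2) = ((1*(-3))*0 - 1*(-3))*(-5 + 2*(-2)²) = (-3*0 + 3)*(-5 + 2*4) = (0 + 3)*(-5 + 8) = 3*3 = 9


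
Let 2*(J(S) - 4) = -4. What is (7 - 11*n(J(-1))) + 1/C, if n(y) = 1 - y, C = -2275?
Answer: 40949/2275 ≈ 18.000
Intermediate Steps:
J(S) = 2 (J(S) = 4 + (½)*(-4) = 4 - 2 = 2)
(7 - 11*n(J(-1))) + 1/C = (7 - 11*(1 - 1*2)) + 1/(-2275) = (7 - 11*(1 - 2)) - 1/2275 = (7 - 11*(-1)) - 1/2275 = (7 + 11) - 1/2275 = 18 - 1/2275 = 40949/2275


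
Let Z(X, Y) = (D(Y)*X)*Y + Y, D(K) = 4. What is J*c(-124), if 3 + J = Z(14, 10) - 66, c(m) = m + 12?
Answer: -56112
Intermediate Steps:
Z(X, Y) = Y + 4*X*Y (Z(X, Y) = (4*X)*Y + Y = 4*X*Y + Y = Y + 4*X*Y)
c(m) = 12 + m
J = 501 (J = -3 + (10*(1 + 4*14) - 66) = -3 + (10*(1 + 56) - 66) = -3 + (10*57 - 66) = -3 + (570 - 66) = -3 + 504 = 501)
J*c(-124) = 501*(12 - 124) = 501*(-112) = -56112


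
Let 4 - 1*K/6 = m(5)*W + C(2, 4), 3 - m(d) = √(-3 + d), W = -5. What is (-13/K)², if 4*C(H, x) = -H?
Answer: 290849/15705369 + 43940*√2/5235123 ≈ 0.030389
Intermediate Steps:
C(H, x) = -H/4 (C(H, x) = (-H)/4 = -H/4)
m(d) = 3 - √(-3 + d)
K = 117 - 30*√2 (K = 24 - 6*((3 - √(-3 + 5))*(-5) - ¼*2) = 24 - 6*((3 - √2)*(-5) - ½) = 24 - 6*((-15 + 5*√2) - ½) = 24 - 6*(-31/2 + 5*√2) = 24 + (93 - 30*√2) = 117 - 30*√2 ≈ 74.574)
(-13/K)² = (-13/(117 - 30*√2))² = 169/(117 - 30*√2)²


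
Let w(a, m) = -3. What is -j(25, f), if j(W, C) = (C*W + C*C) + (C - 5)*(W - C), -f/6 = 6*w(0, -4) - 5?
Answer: -7465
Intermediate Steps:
f = 138 (f = -6*(6*(-3) - 5) = -6*(-18 - 5) = -6*(-23) = 138)
j(W, C) = C² + C*W + (-5 + C)*(W - C) (j(W, C) = (C*W + C²) + (-5 + C)*(W - C) = (C² + C*W) + (-5 + C)*(W - C) = C² + C*W + (-5 + C)*(W - C))
-j(25, f) = -(-5*25 + 5*138 + 2*138*25) = -(-125 + 690 + 6900) = -1*7465 = -7465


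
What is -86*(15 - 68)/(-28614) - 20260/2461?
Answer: -295468439/35209527 ≈ -8.3917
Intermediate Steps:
-86*(15 - 68)/(-28614) - 20260/2461 = -86*(-53)*(-1/28614) - 20260*1/2461 = 4558*(-1/28614) - 20260/2461 = -2279/14307 - 20260/2461 = -295468439/35209527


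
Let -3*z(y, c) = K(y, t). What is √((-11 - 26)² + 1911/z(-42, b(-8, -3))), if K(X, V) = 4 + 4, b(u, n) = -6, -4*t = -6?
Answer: √10438/4 ≈ 25.542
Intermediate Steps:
t = 3/2 (t = -¼*(-6) = 3/2 ≈ 1.5000)
K(X, V) = 8
z(y, c) = -8/3 (z(y, c) = -⅓*8 = -8/3)
√((-11 - 26)² + 1911/z(-42, b(-8, -3))) = √((-11 - 26)² + 1911/(-8/3)) = √((-37)² + 1911*(-3/8)) = √(1369 - 5733/8) = √(5219/8) = √10438/4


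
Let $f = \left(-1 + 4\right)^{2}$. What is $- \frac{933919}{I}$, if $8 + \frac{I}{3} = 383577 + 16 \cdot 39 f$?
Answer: $- \frac{933919}{1167555} \approx -0.79989$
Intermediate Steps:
$f = 9$ ($f = 3^{2} = 9$)
$I = 1167555$ ($I = -24 + 3 \left(383577 + 16 \cdot 39 \cdot 9\right) = -24 + 3 \left(383577 + 624 \cdot 9\right) = -24 + 3 \left(383577 + 5616\right) = -24 + 3 \cdot 389193 = -24 + 1167579 = 1167555$)
$- \frac{933919}{I} = - \frac{933919}{1167555}$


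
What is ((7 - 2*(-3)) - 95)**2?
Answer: 6724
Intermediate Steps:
((7 - 2*(-3)) - 95)**2 = ((7 + 6) - 95)**2 = (13 - 95)**2 = (-82)**2 = 6724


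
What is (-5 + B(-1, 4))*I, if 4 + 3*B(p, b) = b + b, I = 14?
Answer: -154/3 ≈ -51.333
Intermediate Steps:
B(p, b) = -4/3 + 2*b/3 (B(p, b) = -4/3 + (b + b)/3 = -4/3 + (2*b)/3 = -4/3 + 2*b/3)
(-5 + B(-1, 4))*I = (-5 + (-4/3 + (2/3)*4))*14 = (-5 + (-4/3 + 8/3))*14 = (-5 + 4/3)*14 = -11/3*14 = -154/3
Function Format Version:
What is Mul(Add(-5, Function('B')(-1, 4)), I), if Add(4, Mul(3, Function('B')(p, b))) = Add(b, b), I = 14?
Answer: Rational(-154, 3) ≈ -51.333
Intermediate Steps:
Function('B')(p, b) = Add(Rational(-4, 3), Mul(Rational(2, 3), b)) (Function('B')(p, b) = Add(Rational(-4, 3), Mul(Rational(1, 3), Add(b, b))) = Add(Rational(-4, 3), Mul(Rational(1, 3), Mul(2, b))) = Add(Rational(-4, 3), Mul(Rational(2, 3), b)))
Mul(Add(-5, Function('B')(-1, 4)), I) = Mul(Add(-5, Add(Rational(-4, 3), Mul(Rational(2, 3), 4))), 14) = Mul(Add(-5, Add(Rational(-4, 3), Rational(8, 3))), 14) = Mul(Add(-5, Rational(4, 3)), 14) = Mul(Rational(-11, 3), 14) = Rational(-154, 3)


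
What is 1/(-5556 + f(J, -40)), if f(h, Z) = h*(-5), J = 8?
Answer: -1/5596 ≈ -0.00017870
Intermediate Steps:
f(h, Z) = -5*h
1/(-5556 + f(J, -40)) = 1/(-5556 - 5*8) = 1/(-5556 - 40) = 1/(-5596) = -1/5596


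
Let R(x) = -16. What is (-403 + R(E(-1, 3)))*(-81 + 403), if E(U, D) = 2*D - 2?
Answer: -134918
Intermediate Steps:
E(U, D) = -2 + 2*D
(-403 + R(E(-1, 3)))*(-81 + 403) = (-403 - 16)*(-81 + 403) = -419*322 = -134918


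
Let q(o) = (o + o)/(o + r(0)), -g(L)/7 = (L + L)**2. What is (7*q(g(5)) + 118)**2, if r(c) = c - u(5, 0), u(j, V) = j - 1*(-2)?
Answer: 177369124/10201 ≈ 17387.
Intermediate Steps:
u(j, V) = 2 + j (u(j, V) = j + 2 = 2 + j)
g(L) = -28*L**2 (g(L) = -7*(L + L)**2 = -7*4*L**2 = -28*L**2)
r(c) = -7 + c (r(c) = c - (2 + 5) = c - 1*7 = c - 7 = -7 + c)
q(o) = 2*o/(-7 + o) (q(o) = (o + o)/(o + (-7 + 0)) = (2*o)/(o - 7) = (2*o)/(-7 + o) = 2*o/(-7 + o))
(7*q(g(5)) + 118)**2 = (7*(2*(-28*5**2)/(-7 - 28*5**2)) + 118)**2 = (7*(2*(-28*25)/(-7 - 28*25)) + 118)**2 = (7*(2*(-700)/(-7 - 700)) + 118)**2 = (7*(2*(-700)/(-707)) + 118)**2 = (7*(2*(-700)*(-1/707)) + 118)**2 = (7*(200/101) + 118)**2 = (1400/101 + 118)**2 = (13318/101)**2 = 177369124/10201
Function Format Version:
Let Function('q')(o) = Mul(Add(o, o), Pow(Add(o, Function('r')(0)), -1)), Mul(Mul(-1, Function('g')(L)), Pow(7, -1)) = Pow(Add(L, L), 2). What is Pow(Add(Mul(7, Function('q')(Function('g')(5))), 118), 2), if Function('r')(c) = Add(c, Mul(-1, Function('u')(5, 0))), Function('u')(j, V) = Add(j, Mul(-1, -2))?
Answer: Rational(177369124, 10201) ≈ 17387.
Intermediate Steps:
Function('u')(j, V) = Add(2, j) (Function('u')(j, V) = Add(j, 2) = Add(2, j))
Function('g')(L) = Mul(-28, Pow(L, 2)) (Function('g')(L) = Mul(-7, Pow(Add(L, L), 2)) = Mul(-7, Pow(Mul(2, L), 2)) = Mul(-7, Mul(4, Pow(L, 2))) = Mul(-28, Pow(L, 2)))
Function('r')(c) = Add(-7, c) (Function('r')(c) = Add(c, Mul(-1, Add(2, 5))) = Add(c, Mul(-1, 7)) = Add(c, -7) = Add(-7, c))
Function('q')(o) = Mul(2, o, Pow(Add(-7, o), -1)) (Function('q')(o) = Mul(Add(o, o), Pow(Add(o, Add(-7, 0)), -1)) = Mul(Mul(2, o), Pow(Add(o, -7), -1)) = Mul(Mul(2, o), Pow(Add(-7, o), -1)) = Mul(2, o, Pow(Add(-7, o), -1)))
Pow(Add(Mul(7, Function('q')(Function('g')(5))), 118), 2) = Pow(Add(Mul(7, Mul(2, Mul(-28, Pow(5, 2)), Pow(Add(-7, Mul(-28, Pow(5, 2))), -1))), 118), 2) = Pow(Add(Mul(7, Mul(2, Mul(-28, 25), Pow(Add(-7, Mul(-28, 25)), -1))), 118), 2) = Pow(Add(Mul(7, Mul(2, -700, Pow(Add(-7, -700), -1))), 118), 2) = Pow(Add(Mul(7, Mul(2, -700, Pow(-707, -1))), 118), 2) = Pow(Add(Mul(7, Mul(2, -700, Rational(-1, 707))), 118), 2) = Pow(Add(Mul(7, Rational(200, 101)), 118), 2) = Pow(Add(Rational(1400, 101), 118), 2) = Pow(Rational(13318, 101), 2) = Rational(177369124, 10201)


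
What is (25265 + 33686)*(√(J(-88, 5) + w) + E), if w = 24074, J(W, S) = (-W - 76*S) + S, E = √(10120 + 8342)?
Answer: 58951*√18462 + 176853*√2643 ≈ 1.7102e+7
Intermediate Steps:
E = √18462 ≈ 135.88
J(W, S) = -W - 75*S
(25265 + 33686)*(√(J(-88, 5) + w) + E) = (25265 + 33686)*(√((-1*(-88) - 75*5) + 24074) + √18462) = 58951*(√((88 - 375) + 24074) + √18462) = 58951*(√(-287 + 24074) + √18462) = 58951*(√23787 + √18462) = 58951*(3*√2643 + √18462) = 58951*(√18462 + 3*√2643) = 58951*√18462 + 176853*√2643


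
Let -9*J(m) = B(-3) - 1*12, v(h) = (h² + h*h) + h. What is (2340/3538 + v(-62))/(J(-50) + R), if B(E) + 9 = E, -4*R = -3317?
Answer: 161898768/17659927 ≈ 9.1676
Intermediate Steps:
R = 3317/4 (R = -¼*(-3317) = 3317/4 ≈ 829.25)
v(h) = h + 2*h² (v(h) = (h² + h²) + h = 2*h² + h = h + 2*h²)
B(E) = -9 + E
J(m) = 8/3 (J(m) = -((-9 - 3) - 1*12)/9 = -(-12 - 12)/9 = -⅑*(-24) = 8/3)
(2340/3538 + v(-62))/(J(-50) + R) = (2340/3538 - 62*(1 + 2*(-62)))/(8/3 + 3317/4) = (2340*(1/3538) - 62*(1 - 124))/(9983/12) = (1170/1769 - 62*(-123))*(12/9983) = (1170/1769 + 7626)*(12/9983) = (13491564/1769)*(12/9983) = 161898768/17659927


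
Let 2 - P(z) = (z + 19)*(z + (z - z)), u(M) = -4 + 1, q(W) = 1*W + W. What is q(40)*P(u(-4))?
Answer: 4000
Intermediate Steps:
q(W) = 2*W (q(W) = W + W = 2*W)
u(M) = -3
P(z) = 2 - z*(19 + z) (P(z) = 2 - (z + 19)*(z + (z - z)) = 2 - (19 + z)*(z + 0) = 2 - (19 + z)*z = 2 - z*(19 + z))
q(40)*P(u(-4)) = (2*40)*(2 - 1*(-3)**2 - 19*(-3)) = 80*(2 - 1*9 + 57) = 80*(2 - 9 + 57) = 80*50 = 4000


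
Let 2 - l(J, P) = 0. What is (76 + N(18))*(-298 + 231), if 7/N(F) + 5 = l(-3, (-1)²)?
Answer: -14807/3 ≈ -4935.7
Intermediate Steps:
l(J, P) = 2 (l(J, P) = 2 - 1*0 = 2 + 0 = 2)
N(F) = -7/3 (N(F) = 7/(-5 + 2) = 7/(-3) = 7*(-⅓) = -7/3)
(76 + N(18))*(-298 + 231) = (76 - 7/3)*(-298 + 231) = (221/3)*(-67) = -14807/3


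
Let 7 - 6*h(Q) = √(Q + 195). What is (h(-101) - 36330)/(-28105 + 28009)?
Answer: 217973/576 + √94/576 ≈ 378.44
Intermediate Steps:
h(Q) = 7/6 - √(195 + Q)/6 (h(Q) = 7/6 - √(Q + 195)/6 = 7/6 - √(195 + Q)/6)
(h(-101) - 36330)/(-28105 + 28009) = ((7/6 - √(195 - 101)/6) - 36330)/(-28105 + 28009) = ((7/6 - √94/6) - 36330)/(-96) = (-217973/6 - √94/6)*(-1/96) = 217973/576 + √94/576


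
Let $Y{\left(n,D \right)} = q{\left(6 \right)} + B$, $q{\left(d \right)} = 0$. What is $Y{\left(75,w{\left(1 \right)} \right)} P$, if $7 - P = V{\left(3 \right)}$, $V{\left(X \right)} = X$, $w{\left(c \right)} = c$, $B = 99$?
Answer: $396$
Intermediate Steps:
$P = 4$ ($P = 7 - 3 = 4$)
$Y{\left(n,D \right)} = 99$ ($Y{\left(n,D \right)} = 0 + 99 = 99$)
$Y{\left(75,w{\left(1 \right)} \right)} P = 99 \cdot 4 = 396$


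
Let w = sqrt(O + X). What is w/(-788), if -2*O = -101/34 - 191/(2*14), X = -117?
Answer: -I*sqrt(25400074)/375088 ≈ -0.013436*I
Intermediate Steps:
O = 4661/952 (O = -(-101/34 - 191/(2*14))/2 = -(-101*1/34 - 191/28)/2 = -(-101/34 - 191*1/28)/2 = -(-101/34 - 191/28)/2 = -1/2*(-4661/476) = 4661/952 ≈ 4.8960)
w = I*sqrt(25400074)/476 (w = sqrt(4661/952 - 117) = sqrt(-106723/952) = I*sqrt(25400074)/476 ≈ 10.588*I)
w/(-788) = (I*sqrt(25400074)/476)/(-788) = (I*sqrt(25400074)/476)*(-1/788) = -I*sqrt(25400074)/375088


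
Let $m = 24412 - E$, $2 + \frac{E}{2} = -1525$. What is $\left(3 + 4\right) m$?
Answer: $192262$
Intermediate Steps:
$E = -3054$ ($E = -4 + 2 \left(-1525\right) = -4 - 3050 = -3054$)
$m = 27466$ ($m = 24412 - -3054 = 24412 + 3054 = 27466$)
$\left(3 + 4\right) m = \left(3 + 4\right) 27466 = 7 \cdot 27466 = 192262$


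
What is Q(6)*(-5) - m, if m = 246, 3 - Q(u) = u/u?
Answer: -256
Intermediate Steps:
Q(u) = 2 (Q(u) = 3 - u/u = 3 - 1*1 = 3 - 1 = 2)
Q(6)*(-5) - m = 2*(-5) - 1*246 = -10 - 246 = -256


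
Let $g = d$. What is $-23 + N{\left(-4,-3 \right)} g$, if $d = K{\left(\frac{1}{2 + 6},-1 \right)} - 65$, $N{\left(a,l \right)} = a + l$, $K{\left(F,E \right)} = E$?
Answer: $439$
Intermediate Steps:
$d = -66$ ($d = -1 - 65 = -66$)
$g = -66$
$-23 + N{\left(-4,-3 \right)} g = -23 + \left(-4 - 3\right) \left(-66\right) = -23 - -462 = -23 + 462 = 439$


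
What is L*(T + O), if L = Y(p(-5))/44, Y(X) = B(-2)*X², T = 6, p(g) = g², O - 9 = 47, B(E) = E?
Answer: -19375/11 ≈ -1761.4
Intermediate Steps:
O = 56 (O = 9 + 47 = 56)
Y(X) = -2*X²
L = -625/22 (L = -2*((-5)²)²/44 = -2*25²*(1/44) = -2*625*(1/44) = -1250*1/44 = -625/22 ≈ -28.409)
L*(T + O) = -625*(6 + 56)/22 = -625/22*62 = -19375/11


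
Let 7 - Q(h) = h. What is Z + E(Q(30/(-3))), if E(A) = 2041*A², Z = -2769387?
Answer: -2179538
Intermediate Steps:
Q(h) = 7 - h
Z + E(Q(30/(-3))) = -2769387 + 2041*(7 - 30/(-3))² = -2769387 + 2041*(7 - 30*(-1)/3)² = -2769387 + 2041*(7 - 1*(-10))² = -2769387 + 2041*(7 + 10)² = -2769387 + 2041*17² = -2769387 + 2041*289 = -2769387 + 589849 = -2179538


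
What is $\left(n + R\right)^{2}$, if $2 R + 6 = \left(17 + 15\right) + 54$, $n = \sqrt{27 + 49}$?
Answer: $1676 + 160 \sqrt{19} \approx 2373.4$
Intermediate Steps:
$n = 2 \sqrt{19}$ ($n = \sqrt{76} = 2 \sqrt{19} \approx 8.7178$)
$R = 40$ ($R = -3 + \frac{\left(17 + 15\right) + 54}{2} = -3 + \frac{32 + 54}{2} = -3 + \frac{1}{2} \cdot 86 = -3 + 43 = 40$)
$\left(n + R\right)^{2} = \left(2 \sqrt{19} + 40\right)^{2} = \left(40 + 2 \sqrt{19}\right)^{2}$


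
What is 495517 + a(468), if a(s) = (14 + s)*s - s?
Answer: 720625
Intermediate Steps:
a(s) = -s + s*(14 + s) (a(s) = s*(14 + s) - s = -s + s*(14 + s))
495517 + a(468) = 495517 + 468*(13 + 468) = 495517 + 468*481 = 495517 + 225108 = 720625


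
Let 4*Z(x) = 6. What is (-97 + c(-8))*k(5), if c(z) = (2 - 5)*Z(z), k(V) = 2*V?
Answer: -1015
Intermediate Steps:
Z(x) = 3/2 (Z(x) = (¼)*6 = 3/2)
c(z) = -9/2 (c(z) = (2 - 5)*(3/2) = -3*3/2 = -9/2)
(-97 + c(-8))*k(5) = (-97 - 9/2)*(2*5) = -203/2*10 = -1015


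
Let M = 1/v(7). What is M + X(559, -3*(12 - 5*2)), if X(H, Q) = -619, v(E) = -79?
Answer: -48902/79 ≈ -619.01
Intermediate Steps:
M = -1/79 (M = 1/(-79) = -1/79 ≈ -0.012658)
M + X(559, -3*(12 - 5*2)) = -1/79 - 619 = -48902/79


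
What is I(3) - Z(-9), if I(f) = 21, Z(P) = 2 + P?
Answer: 28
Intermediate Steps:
I(3) - Z(-9) = 21 - (2 - 9) = 21 - 1*(-7) = 21 + 7 = 28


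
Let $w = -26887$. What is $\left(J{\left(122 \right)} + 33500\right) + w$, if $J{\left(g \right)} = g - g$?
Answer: $6613$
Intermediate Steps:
$J{\left(g \right)} = 0$
$\left(J{\left(122 \right)} + 33500\right) + w = \left(0 + 33500\right) - 26887 = 33500 - 26887 = 6613$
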